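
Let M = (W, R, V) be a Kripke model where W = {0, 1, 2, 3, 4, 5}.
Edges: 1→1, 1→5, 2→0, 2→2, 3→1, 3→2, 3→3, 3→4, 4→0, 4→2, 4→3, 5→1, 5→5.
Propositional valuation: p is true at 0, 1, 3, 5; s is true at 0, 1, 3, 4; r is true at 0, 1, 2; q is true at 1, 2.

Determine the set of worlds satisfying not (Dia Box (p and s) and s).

0, 1, 2, 3, 5

Let φ = not (Dia Box (p and s) and s). Evaluate φ at each world:
  0 (successors ∅): φ is true.
  1 (successors {1, 5}): φ is true.
  2 (successors {0, 2}): φ is true.
  3 (successors {1, 2, 3, 4}): φ is true.
  4 (successors {0, 2, 3}): φ is false.
  5 (successors {1, 5}): φ is true.
For instance, at 5:
  At 5: Dia Box (p and s) and s is false, so not (Dia Box (p and s) and s) is true.
    At 5: Dia Box (p and s) is false, s is false, so Dia Box (p and s) and s is false.
      At 5: Dia Box (p and s) requires Box (p and s) at some successor in {1, 5}.
        At 1: Box (p and s) is false.
        At 5: Box (p and s) is false.
      So Dia Box (p and s) is false at 5.
Satisfying worlds: {0, 1, 2, 3, 5}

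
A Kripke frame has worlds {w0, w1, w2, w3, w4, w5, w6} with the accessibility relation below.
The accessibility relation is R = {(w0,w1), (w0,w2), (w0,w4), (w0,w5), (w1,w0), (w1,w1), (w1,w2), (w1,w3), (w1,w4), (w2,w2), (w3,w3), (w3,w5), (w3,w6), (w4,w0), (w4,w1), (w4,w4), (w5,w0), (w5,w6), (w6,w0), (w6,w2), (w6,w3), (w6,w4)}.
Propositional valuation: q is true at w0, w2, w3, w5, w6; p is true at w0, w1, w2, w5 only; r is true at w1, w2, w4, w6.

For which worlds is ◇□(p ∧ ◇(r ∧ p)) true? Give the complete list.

w0, w1, w2, w6

Let φ = ◇□(p ∧ ◇(r ∧ p)). Evaluate φ at each world:
  w0 (successors {w1, w2, w4, w5}): φ is true.
  w1 (successors {w0, w1, w2, w3, w4}): φ is true.
  w2 (successors {w2}): φ is true.
  w3 (successors {w3, w5, w6}): φ is false.
  w4 (successors {w0, w1, w4}): φ is false.
  w5 (successors {w0, w6}): φ is false.
  w6 (successors {w0, w2, w3, w4}): φ is true.
For instance, at w4:
  At w4: ◇□(p ∧ ◇(r ∧ p)) requires □(p ∧ ◇(r ∧ p)) at some successor in {w0, w1, w4}.
    At w0: □(p ∧ ◇(r ∧ p)) is false.
    At w1: □(p ∧ ◇(r ∧ p)) is false.
    At w4: □(p ∧ ◇(r ∧ p)) is false.
  So ◇□(p ∧ ◇(r ∧ p)) is false at w4.
Satisfying worlds: {w0, w1, w2, w6}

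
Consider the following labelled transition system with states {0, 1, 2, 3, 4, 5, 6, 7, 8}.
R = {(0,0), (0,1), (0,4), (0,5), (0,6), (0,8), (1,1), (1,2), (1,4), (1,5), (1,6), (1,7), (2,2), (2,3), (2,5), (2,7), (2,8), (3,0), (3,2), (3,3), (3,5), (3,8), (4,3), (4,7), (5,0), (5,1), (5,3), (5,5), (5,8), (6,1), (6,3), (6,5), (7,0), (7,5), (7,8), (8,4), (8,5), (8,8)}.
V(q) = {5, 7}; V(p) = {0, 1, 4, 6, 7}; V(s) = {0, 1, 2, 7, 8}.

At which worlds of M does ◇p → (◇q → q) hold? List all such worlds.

Recall that ◇ψ holds at a world iff ψ holds at some accessible world.
Let φ = ◇p → (◇q → q). Evaluate φ at each world:
  0 (successors {0, 1, 4, 5, 6, 8}): φ is false.
  1 (successors {1, 2, 4, 5, 6, 7}): φ is false.
  2 (successors {2, 3, 5, 7, 8}): φ is false.
  3 (successors {0, 2, 3, 5, 8}): φ is false.
  4 (successors {3, 7}): φ is false.
  5 (successors {0, 1, 3, 5, 8}): φ is true.
  6 (successors {1, 3, 5}): φ is false.
  7 (successors {0, 5, 8}): φ is true.
  8 (successors {4, 5, 8}): φ is false.
For instance, at 5:
  At 5: ◇p is true, ◇q → q is true, so ◇p → (◇q → q) is true.
    At 5: ◇p requires p at some successor in {0, 1, 3, 5, 8}.
      p holds at 0, so ◇p is true at 5.
    At 5: ◇q is true, q is true, so ◇q → q is true.
      At 5: ◇q requires q at some successor in {0, 1, 3, 5, 8}.
        q holds at 5, so ◇q is true at 5.
Satisfying worlds: {5, 7}

5, 7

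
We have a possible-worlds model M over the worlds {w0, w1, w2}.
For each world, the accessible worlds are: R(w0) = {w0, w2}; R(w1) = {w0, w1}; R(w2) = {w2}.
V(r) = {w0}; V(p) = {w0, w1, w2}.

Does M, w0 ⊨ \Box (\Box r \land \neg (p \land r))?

Recall that \Box ψ holds at a world iff ψ holds at every accessible world, and \Diamond ψ holds iff ψ holds at some accessible world.
At w0: \Box (\Box r \land \neg (p \land r)) requires \Box r \land \neg (p \land r) at every successor {w0, w2}.
  \Box r \land \neg (p \land r) fails at w0, so \Box (\Box r \land \neg (p \land r)) is false at w0.
    At w0: \Box r is false, \neg (p \land r) is false, so \Box r \land \neg (p \land r) is false.
      At w0: \Box r requires r at every successor {w0, w2}.
        r fails at w2, so \Box r is false at w0.

No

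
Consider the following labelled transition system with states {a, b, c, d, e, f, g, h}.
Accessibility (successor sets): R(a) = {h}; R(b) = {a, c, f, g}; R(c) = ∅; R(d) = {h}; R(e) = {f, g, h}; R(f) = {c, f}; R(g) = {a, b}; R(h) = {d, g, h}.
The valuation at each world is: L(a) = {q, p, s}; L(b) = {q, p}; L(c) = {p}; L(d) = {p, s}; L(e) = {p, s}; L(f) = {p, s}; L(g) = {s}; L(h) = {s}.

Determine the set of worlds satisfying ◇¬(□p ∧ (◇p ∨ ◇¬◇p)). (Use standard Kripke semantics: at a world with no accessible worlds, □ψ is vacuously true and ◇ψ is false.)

Let φ = ◇¬(□p ∧ (◇p ∨ ◇¬◇p)). Evaluate φ at each world:
  a (successors {h}): φ is true.
  b (successors {a, c, f, g}): φ is true.
  c (successors ∅): φ is false.
  d (successors {h}): φ is true.
  e (successors {f, g, h}): φ is true.
  f (successors {c, f}): φ is true.
  g (successors {a, b}): φ is true.
  h (successors {d, g, h}): φ is true.
For instance, at f:
  At f: ◇¬(□p ∧ (◇p ∨ ◇¬◇p)) requires ¬(□p ∧ (◇p ∨ ◇¬◇p)) at some successor in {c, f}.
    ¬(□p ∧ (◇p ∨ ◇¬◇p)) holds at c, so ◇¬(□p ∧ (◇p ∨ ◇¬◇p)) is true at f.
      At c: □p ∧ (◇p ∨ ◇¬◇p) is false, so ¬(□p ∧ (◇p ∨ ◇¬◇p)) is true.
Satisfying worlds: {a, b, d, e, f, g, h}

a, b, d, e, f, g, h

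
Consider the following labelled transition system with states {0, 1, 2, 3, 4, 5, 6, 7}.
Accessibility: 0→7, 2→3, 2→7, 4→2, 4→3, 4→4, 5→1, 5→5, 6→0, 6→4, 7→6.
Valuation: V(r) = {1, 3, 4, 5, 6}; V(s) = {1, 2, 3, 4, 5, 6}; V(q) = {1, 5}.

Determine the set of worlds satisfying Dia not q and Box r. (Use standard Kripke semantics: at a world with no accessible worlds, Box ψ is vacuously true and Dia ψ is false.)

Let φ = Dia not q and Box r. Evaluate φ at each world:
  0 (successors {7}): φ is false.
  1 (successors ∅): φ is false.
  2 (successors {3, 7}): φ is false.
  3 (successors ∅): φ is false.
  4 (successors {2, 3, 4}): φ is false.
  5 (successors {1, 5}): φ is false.
  6 (successors {0, 4}): φ is false.
  7 (successors {6}): φ is true.
For instance, at 7:
  At 7: Dia not q is true, Box r is true, so Dia not q and Box r is true.
    At 7: Dia not q requires not q at some successor in {6}.
      not q holds at 6, so Dia not q is true at 7.
    At 7: Box r requires r at every successor {6}.
      At 6: r is true.
    So Box r is true at 7.
Satisfying worlds: {7}

7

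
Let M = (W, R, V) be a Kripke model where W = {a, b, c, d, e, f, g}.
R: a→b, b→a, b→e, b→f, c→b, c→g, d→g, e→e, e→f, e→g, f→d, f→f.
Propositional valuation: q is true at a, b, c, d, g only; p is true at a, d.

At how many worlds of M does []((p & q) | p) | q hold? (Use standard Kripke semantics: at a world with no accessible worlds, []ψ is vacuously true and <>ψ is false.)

5

Recall that []ψ holds at a world iff ψ holds at every accessible world, and <>ψ holds iff ψ holds at some accessible world.
Let φ = []((p & q) | p) | q. Evaluate φ at each world:
  a (successors {b}): φ is true.
  b (successors {a, e, f}): φ is true.
  c (successors {b, g}): φ is true.
  d (successors {g}): φ is true.
  e (successors {e, f, g}): φ is false.
  f (successors {d, f}): φ is false.
  g (successors ∅): φ is true.
For instance, at c:
  At c: []((p & q) | p) is false, q is true, so []((p & q) | p) | q is true.
    At c: []((p & q) | p) requires (p & q) | p at every successor {b, g}.
      (p & q) | p fails at b, so []((p & q) | p) is false at c.
Satisfying worlds: {a, b, c, d, g}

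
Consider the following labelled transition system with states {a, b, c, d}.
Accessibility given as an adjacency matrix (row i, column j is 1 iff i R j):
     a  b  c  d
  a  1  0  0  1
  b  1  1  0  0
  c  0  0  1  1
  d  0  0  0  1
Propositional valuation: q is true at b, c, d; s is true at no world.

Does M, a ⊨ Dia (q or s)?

Yes

At a: Dia (q or s) requires q or s at some successor in {a, d}.
  q or s holds at d, so Dia (q or s) is true at a.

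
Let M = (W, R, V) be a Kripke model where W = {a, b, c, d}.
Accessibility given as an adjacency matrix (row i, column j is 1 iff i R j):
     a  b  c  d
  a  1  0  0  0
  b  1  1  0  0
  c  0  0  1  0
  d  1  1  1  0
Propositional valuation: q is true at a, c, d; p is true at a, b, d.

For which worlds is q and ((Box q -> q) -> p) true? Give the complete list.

a, d

Let φ = q and ((Box q -> q) -> p). Evaluate φ at each world:
  a (successors {a}): φ is true.
  b (successors {a, b}): φ is false.
  c (successors {c}): φ is false.
  d (successors {a, b, c}): φ is true.
For instance, at d:
  At d: q is true, (Box q -> q) -> p is true, so q and ((Box q -> q) -> p) is true.
    At d: Box q -> q is true, p is true, so (Box q -> q) -> p is true.
      At d: Box q is false, q is true, so Box q -> q is true.
Satisfying worlds: {a, d}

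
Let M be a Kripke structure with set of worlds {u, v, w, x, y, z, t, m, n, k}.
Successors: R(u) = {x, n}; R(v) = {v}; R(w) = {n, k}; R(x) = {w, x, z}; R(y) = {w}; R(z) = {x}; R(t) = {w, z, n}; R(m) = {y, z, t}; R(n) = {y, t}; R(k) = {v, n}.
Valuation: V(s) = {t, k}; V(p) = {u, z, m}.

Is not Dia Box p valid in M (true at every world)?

Yes

Let φ = not Dia Box p. Evaluate φ at each world:
  u (successors {x, n}): φ is true.
  v (successors {v}): φ is true.
  w (successors {n, k}): φ is true.
  x (successors {w, x, z}): φ is true.
  y (successors {w}): φ is true.
  z (successors {x}): φ is true.
  t (successors {w, z, n}): φ is true.
  m (successors {y, z, t}): φ is true.
  n (successors {y, t}): φ is true.
  k (successors {v, n}): φ is true.
For instance, at k:
  At k: Dia Box p is false, so not Dia Box p is true.
    At k: Dia Box p requires Box p at some successor in {v, n}.
      At v: Box p is false.
      At n: Box p is false.
    So Dia Box p is false at k.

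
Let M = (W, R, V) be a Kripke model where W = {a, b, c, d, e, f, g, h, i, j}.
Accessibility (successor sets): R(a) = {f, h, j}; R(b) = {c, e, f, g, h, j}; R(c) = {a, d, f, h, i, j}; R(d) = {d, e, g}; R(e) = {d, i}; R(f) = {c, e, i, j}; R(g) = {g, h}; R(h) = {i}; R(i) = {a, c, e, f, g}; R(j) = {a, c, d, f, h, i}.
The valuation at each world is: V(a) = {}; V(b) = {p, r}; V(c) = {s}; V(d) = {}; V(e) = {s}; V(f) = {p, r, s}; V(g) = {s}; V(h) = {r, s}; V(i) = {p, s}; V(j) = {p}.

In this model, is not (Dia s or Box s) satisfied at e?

Recall that Box ψ holds at a world iff ψ holds at every accessible world, and Dia ψ holds iff ψ holds at some accessible world.
At e: Dia s or Box s is true, so not (Dia s or Box s) is false.
  At e: Dia s is true, Box s is false, so Dia s or Box s is true.
    At e: Dia s requires s at some successor in {d, i}.
      s holds at i, so Dia s is true at e.
    At e: Box s requires s at every successor {d, i}.
      s fails at d, so Box s is false at e.

No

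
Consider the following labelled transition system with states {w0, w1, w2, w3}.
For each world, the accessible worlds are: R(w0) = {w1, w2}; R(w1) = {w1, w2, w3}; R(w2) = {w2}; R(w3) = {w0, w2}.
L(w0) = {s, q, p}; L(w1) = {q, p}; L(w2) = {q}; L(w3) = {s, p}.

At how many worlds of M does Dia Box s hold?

Let φ = Dia Box s. Evaluate φ at each world:
  w0 (successors {w1, w2}): φ is false.
  w1 (successors {w1, w2, w3}): φ is false.
  w2 (successors {w2}): φ is false.
  w3 (successors {w0, w2}): φ is false.
For instance, at w0:
  At w0: Dia Box s requires Box s at some successor in {w1, w2}.
    At w1: Box s is false.
    At w2: Box s is false.
  So Dia Box s is false at w0.
Satisfying worlds: none.

0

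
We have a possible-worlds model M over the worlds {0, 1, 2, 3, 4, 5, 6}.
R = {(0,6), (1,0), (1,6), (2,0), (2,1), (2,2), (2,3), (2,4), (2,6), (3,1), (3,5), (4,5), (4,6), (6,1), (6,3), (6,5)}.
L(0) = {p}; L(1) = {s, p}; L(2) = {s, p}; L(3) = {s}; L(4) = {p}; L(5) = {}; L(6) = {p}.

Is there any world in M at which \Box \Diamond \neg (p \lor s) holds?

Yes

Recall that \Box ψ holds at a world iff ψ holds at every accessible world, and \Diamond ψ holds iff ψ holds at some accessible world.
Let φ = \Box \Diamond \neg (p \lor s). Evaluate φ at each world:
  0 (successors {6}): φ is true.
  1 (successors {0, 6}): φ is false.
  2 (successors {0, 1, 2, 3, 4, 6}): φ is false.
  3 (successors {1, 5}): φ is false.
  4 (successors {5, 6}): φ is false.
  5 (successors ∅): φ is true.
  6 (successors {1, 3, 5}): φ is false.
Detail at 0 (witness):
  At 0: \Box \Diamond \neg (p \lor s) requires \Diamond \neg (p \lor s) at every successor {6}.
      At 6: \Diamond \neg (p \lor s) requires \neg (p \lor s) at some successor in {1, 3, 5}.
        \neg (p \lor s) holds at 5, so \Diamond \neg (p \lor s) is true at 6.
  So \Box \Diamond \neg (p \lor s) is true at 0.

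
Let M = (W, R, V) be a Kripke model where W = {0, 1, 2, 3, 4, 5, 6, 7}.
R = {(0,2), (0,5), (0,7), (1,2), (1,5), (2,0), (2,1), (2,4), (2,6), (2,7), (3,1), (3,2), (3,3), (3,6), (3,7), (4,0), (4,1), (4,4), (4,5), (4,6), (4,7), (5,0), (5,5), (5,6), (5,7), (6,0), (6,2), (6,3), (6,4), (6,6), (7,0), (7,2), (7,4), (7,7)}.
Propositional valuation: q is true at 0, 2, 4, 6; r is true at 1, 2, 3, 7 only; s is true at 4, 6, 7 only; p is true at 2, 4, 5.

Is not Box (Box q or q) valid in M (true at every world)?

Yes

Let φ = not Box (Box q or q). Evaluate φ at each world:
  0 (successors {2, 5, 7}): φ is true.
  1 (successors {2, 5}): φ is true.
  2 (successors {0, 1, 4, 6, 7}): φ is true.
  3 (successors {1, 2, 3, 6, 7}): φ is true.
  4 (successors {0, 1, 4, 5, 6, 7}): φ is true.
  5 (successors {0, 5, 6, 7}): φ is true.
  6 (successors {0, 2, 3, 4, 6}): φ is true.
  7 (successors {0, 2, 4, 7}): φ is true.
For instance, at 0:
  At 0: Box (Box q or q) is false, so not Box (Box q or q) is true.
    At 0: Box (Box q or q) requires Box q or q at every successor {2, 5, 7}.
      Box q or q fails at 5, so Box (Box q or q) is false at 0.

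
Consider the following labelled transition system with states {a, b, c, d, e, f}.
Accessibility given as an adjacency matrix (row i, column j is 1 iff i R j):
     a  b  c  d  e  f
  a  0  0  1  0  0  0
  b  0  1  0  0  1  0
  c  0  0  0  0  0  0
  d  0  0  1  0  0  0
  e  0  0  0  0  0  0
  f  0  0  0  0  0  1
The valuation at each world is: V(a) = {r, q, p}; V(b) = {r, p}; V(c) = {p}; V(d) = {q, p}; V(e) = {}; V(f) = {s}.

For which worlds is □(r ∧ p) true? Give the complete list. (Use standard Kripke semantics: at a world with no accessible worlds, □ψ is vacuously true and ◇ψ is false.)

Let φ = □(r ∧ p). Evaluate φ at each world:
  a (successors {c}): φ is false.
  b (successors {b, e}): φ is false.
  c (successors ∅): φ is true.
  d (successors {c}): φ is false.
  e (successors ∅): φ is true.
  f (successors {f}): φ is false.
For instance, at b:
  At b: □(r ∧ p) requires r ∧ p at every successor {b, e}.
    r ∧ p fails at e, so □(r ∧ p) is false at b.
Satisfying worlds: {c, e}

c, e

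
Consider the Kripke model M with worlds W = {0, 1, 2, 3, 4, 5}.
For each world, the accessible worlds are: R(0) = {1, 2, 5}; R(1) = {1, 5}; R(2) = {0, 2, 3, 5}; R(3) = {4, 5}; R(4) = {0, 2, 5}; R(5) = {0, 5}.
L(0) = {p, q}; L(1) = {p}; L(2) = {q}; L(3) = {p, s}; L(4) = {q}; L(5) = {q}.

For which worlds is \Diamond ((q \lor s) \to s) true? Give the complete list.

0, 1, 2

Let φ = \Diamond ((q \lor s) \to s). Evaluate φ at each world:
  0 (successors {1, 2, 5}): φ is true.
  1 (successors {1, 5}): φ is true.
  2 (successors {0, 2, 3, 5}): φ is true.
  3 (successors {4, 5}): φ is false.
  4 (successors {0, 2, 5}): φ is false.
  5 (successors {0, 5}): φ is false.
For instance, at 1:
  At 1: \Diamond ((q \lor s) \to s) requires (q \lor s) \to s at some successor in {1, 5}.
    (q \lor s) \to s holds at 1, so \Diamond ((q \lor s) \to s) is true at 1.
Satisfying worlds: {0, 1, 2}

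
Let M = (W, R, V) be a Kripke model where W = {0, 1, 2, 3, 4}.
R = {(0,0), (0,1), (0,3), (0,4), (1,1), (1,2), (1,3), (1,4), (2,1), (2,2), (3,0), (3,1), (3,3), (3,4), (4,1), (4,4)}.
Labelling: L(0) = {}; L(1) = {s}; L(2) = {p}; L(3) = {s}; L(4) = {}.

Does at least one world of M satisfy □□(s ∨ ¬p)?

Let φ = □□(s ∨ ¬p). Evaluate φ at each world:
  0 (successors {0, 1, 3, 4}): φ is false.
  1 (successors {1, 2, 3, 4}): φ is false.
  2 (successors {1, 2}): φ is false.
  3 (successors {0, 1, 3, 4}): φ is false.
  4 (successors {1, 4}): φ is false.
For instance, at 0:
  At 0: □□(s ∨ ¬p) requires □(s ∨ ¬p) at every successor {0, 1, 3, 4}.
    □(s ∨ ¬p) fails at 1, so □□(s ∨ ¬p) is false at 0.
      At 1: □(s ∨ ¬p) requires s ∨ ¬p at every successor {1, 2, 3, 4}.
        s ∨ ¬p fails at 2, so □(s ∨ ¬p) is false at 1.

No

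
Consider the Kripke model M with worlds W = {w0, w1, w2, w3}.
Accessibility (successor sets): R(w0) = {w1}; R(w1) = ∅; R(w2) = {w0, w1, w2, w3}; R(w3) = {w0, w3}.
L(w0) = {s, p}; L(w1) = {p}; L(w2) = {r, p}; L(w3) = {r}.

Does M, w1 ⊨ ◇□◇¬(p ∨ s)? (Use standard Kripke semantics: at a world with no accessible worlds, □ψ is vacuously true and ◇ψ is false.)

Recall that □ψ holds at a world iff ψ holds at every accessible world, and ◇ψ holds iff ψ holds at some accessible world.
At w1: no accessible worlds, so ◇□◇¬(p ∨ s) is false.

No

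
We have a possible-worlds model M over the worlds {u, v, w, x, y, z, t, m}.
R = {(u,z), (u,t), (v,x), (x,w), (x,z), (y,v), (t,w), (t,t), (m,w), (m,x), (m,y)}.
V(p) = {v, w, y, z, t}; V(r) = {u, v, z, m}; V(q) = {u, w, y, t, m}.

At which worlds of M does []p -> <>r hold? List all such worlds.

Recall that []ψ holds at a world iff ψ holds at every accessible world, and <>ψ holds iff ψ holds at some accessible world.
Let φ = []p -> <>r. Evaluate φ at each world:
  u (successors {z, t}): φ is true.
  v (successors {x}): φ is true.
  w (successors ∅): φ is false.
  x (successors {w, z}): φ is true.
  y (successors {v}): φ is true.
  z (successors ∅): φ is false.
  t (successors {w, t}): φ is false.
  m (successors {w, x, y}): φ is true.
For instance, at y:
  At y: []p is true, <>r is true, so []p -> <>r is true.
    At y: []p requires p at every successor {v}.
      At v: p is true.
    So []p is true at y.
    At y: <>r requires r at some successor in {v}.
      r holds at v, so <>r is true at y.
Satisfying worlds: {u, v, x, y, m}

u, v, x, y, m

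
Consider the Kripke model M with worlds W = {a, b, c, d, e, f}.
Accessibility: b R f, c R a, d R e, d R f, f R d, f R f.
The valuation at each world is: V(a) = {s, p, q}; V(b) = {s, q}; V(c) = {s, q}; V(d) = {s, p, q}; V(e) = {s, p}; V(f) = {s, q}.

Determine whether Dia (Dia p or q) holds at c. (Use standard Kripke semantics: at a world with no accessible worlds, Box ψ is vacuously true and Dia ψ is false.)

Recall that Dia ψ holds at a world iff ψ holds at some accessible world.
At c: Dia (Dia p or q) requires Dia p or q at some successor in {a}.
  Dia p or q holds at a, so Dia (Dia p or q) is true at c.
    At a: Dia p is false, q is true, so Dia p or q is true.
      At a: no accessible worlds, so Dia p is false.

Yes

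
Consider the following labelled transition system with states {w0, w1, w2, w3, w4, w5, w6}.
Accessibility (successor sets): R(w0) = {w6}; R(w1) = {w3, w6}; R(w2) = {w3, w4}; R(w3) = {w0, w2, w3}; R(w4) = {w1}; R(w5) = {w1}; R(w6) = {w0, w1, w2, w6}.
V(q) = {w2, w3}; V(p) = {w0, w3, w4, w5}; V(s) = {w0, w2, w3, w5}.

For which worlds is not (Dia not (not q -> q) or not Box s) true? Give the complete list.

none

Let φ = not (Dia not (not q -> q) or not Box s). Evaluate φ at each world:
  w0 (successors {w6}): φ is false.
  w1 (successors {w3, w6}): φ is false.
  w2 (successors {w3, w4}): φ is false.
  w3 (successors {w0, w2, w3}): φ is false.
  w4 (successors {w1}): φ is false.
  w5 (successors {w1}): φ is false.
  w6 (successors {w0, w1, w2, w6}): φ is false.
For instance, at w2:
  At w2: Dia not (not q -> q) or not Box s is true, so not (Dia not (not q -> q) or not Box s) is false.
    At w2: Dia not (not q -> q) is true, not Box s is true, so Dia not (not q -> q) or not Box s is true.
      At w2: Dia not (not q -> q) requires not (not q -> q) at some successor in {w3, w4}.
        not (not q -> q) holds at w4, so Dia not (not q -> q) is true at w2.
      At w2: Box s is false, so not Box s is true.
Satisfying worlds: none.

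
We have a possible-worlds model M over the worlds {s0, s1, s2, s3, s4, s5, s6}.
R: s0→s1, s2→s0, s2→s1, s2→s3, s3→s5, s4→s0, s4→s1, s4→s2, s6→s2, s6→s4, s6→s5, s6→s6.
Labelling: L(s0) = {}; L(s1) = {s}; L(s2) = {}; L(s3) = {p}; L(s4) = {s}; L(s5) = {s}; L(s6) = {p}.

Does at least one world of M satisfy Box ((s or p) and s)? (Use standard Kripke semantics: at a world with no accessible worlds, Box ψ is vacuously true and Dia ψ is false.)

Let φ = Box ((s or p) and s). Evaluate φ at each world:
  s0 (successors {s1}): φ is true.
  s1 (successors ∅): φ is true.
  s2 (successors {s0, s1, s3}): φ is false.
  s3 (successors {s5}): φ is true.
  s4 (successors {s0, s1, s2}): φ is false.
  s5 (successors ∅): φ is true.
  s6 (successors {s2, s4, s5, s6}): φ is false.
Detail at s0 (witness):
  At s0: Box ((s or p) and s) requires (s or p) and s at every successor {s1}.
    At s1: (s or p) and s is true.
  So Box ((s or p) and s) is true at s0.

Yes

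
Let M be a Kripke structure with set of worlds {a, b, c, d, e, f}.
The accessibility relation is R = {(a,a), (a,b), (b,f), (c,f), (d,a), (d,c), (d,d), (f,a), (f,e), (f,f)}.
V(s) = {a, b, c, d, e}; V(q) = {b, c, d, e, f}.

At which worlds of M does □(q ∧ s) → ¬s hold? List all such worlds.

Let φ = □(q ∧ s) → ¬s. Evaluate φ at each world:
  a (successors {a, b}): φ is true.
  b (successors {f}): φ is true.
  c (successors {f}): φ is true.
  d (successors {a, c, d}): φ is true.
  e (successors ∅): φ is false.
  f (successors {a, e, f}): φ is true.
For instance, at c:
  At c: □(q ∧ s) is false, ¬s is false, so □(q ∧ s) → ¬s is true.
    At c: □(q ∧ s) requires q ∧ s at every successor {f}.
      q ∧ s fails at f, so □(q ∧ s) is false at c.
Satisfying worlds: {a, b, c, d, f}

a, b, c, d, f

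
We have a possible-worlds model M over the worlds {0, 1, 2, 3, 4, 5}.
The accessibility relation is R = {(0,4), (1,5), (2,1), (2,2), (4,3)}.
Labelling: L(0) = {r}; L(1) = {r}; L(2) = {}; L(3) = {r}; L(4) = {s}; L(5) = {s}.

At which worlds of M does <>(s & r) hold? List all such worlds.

none

Let φ = <>(s & r). Evaluate φ at each world:
  0 (successors {4}): φ is false.
  1 (successors {5}): φ is false.
  2 (successors {1, 2}): φ is false.
  3 (successors ∅): φ is false.
  4 (successors {3}): φ is false.
  5 (successors ∅): φ is false.
For instance, at 1:
  At 1: <>(s & r) requires s & r at some successor in {5}.
    At 5: s & r is false.
  So <>(s & r) is false at 1.
Satisfying worlds: none.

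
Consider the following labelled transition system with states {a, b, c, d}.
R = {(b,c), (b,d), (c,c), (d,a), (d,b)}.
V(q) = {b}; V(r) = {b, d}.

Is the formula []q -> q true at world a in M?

Recall that []ψ holds at a world iff ψ holds at every accessible world, and <>ψ holds iff ψ holds at some accessible world.
At a: []q is true, q is false, so []q -> q is false.
  At a: no accessible worlds, so []q holds vacuously.

No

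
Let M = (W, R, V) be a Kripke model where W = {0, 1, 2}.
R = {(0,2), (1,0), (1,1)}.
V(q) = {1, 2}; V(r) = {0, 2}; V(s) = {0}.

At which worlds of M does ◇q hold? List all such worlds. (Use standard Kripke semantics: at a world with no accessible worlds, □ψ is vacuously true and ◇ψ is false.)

0, 1

Let φ = ◇q. Evaluate φ at each world:
  0 (successors {2}): φ is true.
  1 (successors {0, 1}): φ is true.
  2 (successors ∅): φ is false.
For instance, at 0:
  At 0: ◇q requires q at some successor in {2}.
    q holds at 2, so ◇q is true at 0.
Satisfying worlds: {0, 1}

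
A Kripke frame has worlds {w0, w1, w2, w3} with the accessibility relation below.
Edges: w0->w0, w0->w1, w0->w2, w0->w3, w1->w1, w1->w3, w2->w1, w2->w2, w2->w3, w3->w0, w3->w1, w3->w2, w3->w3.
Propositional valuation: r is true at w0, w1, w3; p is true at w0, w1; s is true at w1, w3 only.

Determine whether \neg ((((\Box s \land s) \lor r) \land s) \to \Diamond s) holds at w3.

At w3: (((\Box s \land s) \lor r) \land s) \to \Diamond s is true, so \neg ((((\Box s \land s) \lor r) \land s) \to \Diamond s) is false.
  At w3: ((\Box s \land s) \lor r) \land s is true, \Diamond s is true, so (((\Box s \land s) \lor r) \land s) \to \Diamond s is true.
    At w3: (\Box s \land s) \lor r is true, s is true, so ((\Box s \land s) \lor r) \land s is true.
      At w3: \Box s \land s is false, r is true, so (\Box s \land s) \lor r is true.
    At w3: \Diamond s requires s at some successor in {w0, w1, w2, w3}.
      s holds at w1, so \Diamond s is true at w3.

No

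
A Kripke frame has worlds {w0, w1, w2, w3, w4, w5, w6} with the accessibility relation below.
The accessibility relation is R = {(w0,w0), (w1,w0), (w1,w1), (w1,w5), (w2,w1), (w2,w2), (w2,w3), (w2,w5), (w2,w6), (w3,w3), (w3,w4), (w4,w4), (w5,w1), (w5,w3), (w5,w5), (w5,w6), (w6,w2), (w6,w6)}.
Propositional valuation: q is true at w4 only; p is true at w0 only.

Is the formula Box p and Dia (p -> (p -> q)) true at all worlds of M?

Let φ = Box p and Dia (p -> (p -> q)). Evaluate φ at each world:
  w0 (successors {w0}): φ is false.
  w1 (successors {w0, w1, w5}): φ is false.
  w2 (successors {w1, w2, w3, w5, w6}): φ is false.
  w3 (successors {w3, w4}): φ is false.
  w4 (successors {w4}): φ is false.
  w5 (successors {w1, w3, w5, w6}): φ is false.
  w6 (successors {w2, w6}): φ is false.
Detail at w0 (counterexample):
  At w0: Box p is true, Dia (p -> (p -> q)) is false, so Box p and Dia (p -> (p -> q)) is false.
    At w0: Box p requires p at every successor {w0}.
      At w0: p is true.
    So Box p is true at w0.
    At w0: Dia (p -> (p -> q)) requires p -> (p -> q) at some successor in {w0}.
      At w0: p -> (p -> q) is false.
    So Dia (p -> (p -> q)) is false at w0.

No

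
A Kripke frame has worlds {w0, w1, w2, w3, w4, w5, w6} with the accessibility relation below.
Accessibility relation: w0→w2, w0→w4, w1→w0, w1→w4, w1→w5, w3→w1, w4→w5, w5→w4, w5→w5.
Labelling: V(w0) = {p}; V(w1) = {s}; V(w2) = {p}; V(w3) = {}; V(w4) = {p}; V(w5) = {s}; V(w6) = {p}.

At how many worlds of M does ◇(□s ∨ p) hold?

Recall that □ψ holds at a world iff ψ holds at every accessible world, and ◇ψ holds iff ψ holds at some accessible world.
Let φ = ◇(□s ∨ p). Evaluate φ at each world:
  w0 (successors {w2, w4}): φ is true.
  w1 (successors {w0, w4, w5}): φ is true.
  w2 (successors ∅): φ is false.
  w3 (successors {w1}): φ is false.
  w4 (successors {w5}): φ is false.
  w5 (successors {w4, w5}): φ is true.
  w6 (successors ∅): φ is false.
For instance, at w3:
  At w3: ◇(□s ∨ p) requires □s ∨ p at some successor in {w1}.
    At w1: □s ∨ p is false.
  So ◇(□s ∨ p) is false at w3.
Satisfying worlds: {w0, w1, w5}

3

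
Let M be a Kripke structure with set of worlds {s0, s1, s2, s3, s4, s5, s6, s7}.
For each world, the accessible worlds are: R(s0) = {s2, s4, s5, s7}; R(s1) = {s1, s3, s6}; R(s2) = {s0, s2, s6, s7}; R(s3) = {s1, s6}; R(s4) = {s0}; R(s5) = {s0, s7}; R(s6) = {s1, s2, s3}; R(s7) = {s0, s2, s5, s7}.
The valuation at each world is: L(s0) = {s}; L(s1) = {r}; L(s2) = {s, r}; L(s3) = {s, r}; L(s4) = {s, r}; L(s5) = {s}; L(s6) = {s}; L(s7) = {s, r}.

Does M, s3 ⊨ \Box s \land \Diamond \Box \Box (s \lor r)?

At s3: \Box s is false, \Diamond \Box \Box (s \lor r) is true, so \Box s \land \Diamond \Box \Box (s \lor r) is false.
  At s3: \Box s requires s at every successor {s1, s6}.
    s fails at s1, so \Box s is false at s3.
  At s3: \Diamond \Box \Box (s \lor r) requires \Box \Box (s \lor r) at some successor in {s1, s6}.
    \Box \Box (s \lor r) holds at s1, so \Diamond \Box \Box (s \lor r) is true at s3.
      At s1: \Box \Box (s \lor r) requires \Box (s \lor r) at every successor {s1, s3, s6}.
        At s1: \Box (s \lor r) is true.
        At s3: \Box (s \lor r) is true.
        At s6: \Box (s \lor r) is true.
      So \Box \Box (s \lor r) is true at s1.

No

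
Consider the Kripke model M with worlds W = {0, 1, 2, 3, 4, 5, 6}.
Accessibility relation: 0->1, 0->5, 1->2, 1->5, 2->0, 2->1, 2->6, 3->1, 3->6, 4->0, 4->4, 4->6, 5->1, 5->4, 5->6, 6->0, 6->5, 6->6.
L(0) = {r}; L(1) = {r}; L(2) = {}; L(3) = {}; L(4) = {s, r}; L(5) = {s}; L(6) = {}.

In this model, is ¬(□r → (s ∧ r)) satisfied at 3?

Recall that □ψ holds at a world iff ψ holds at every accessible world, and ◇ψ holds iff ψ holds at some accessible world.
At 3: □r → (s ∧ r) is true, so ¬(□r → (s ∧ r)) is false.
  At 3: □r is false, s ∧ r is false, so □r → (s ∧ r) is true.
    At 3: □r requires r at every successor {1, 6}.
      r fails at 6, so □r is false at 3.

No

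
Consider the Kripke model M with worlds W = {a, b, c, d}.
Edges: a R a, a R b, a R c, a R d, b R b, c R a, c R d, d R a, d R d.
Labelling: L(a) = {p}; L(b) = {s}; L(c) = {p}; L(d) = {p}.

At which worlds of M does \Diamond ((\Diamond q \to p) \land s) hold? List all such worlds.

Let φ = \Diamond ((\Diamond q \to p) \land s). Evaluate φ at each world:
  a (successors {a, b, c, d}): φ is true.
  b (successors {b}): φ is true.
  c (successors {a, d}): φ is false.
  d (successors {a, d}): φ is false.
For instance, at c:
  At c: \Diamond ((\Diamond q \to p) \land s) requires (\Diamond q \to p) \land s at some successor in {a, d}.
    At a: (\Diamond q \to p) \land s is false.
    At d: (\Diamond q \to p) \land s is false.
  So \Diamond ((\Diamond q \to p) \land s) is false at c.
Satisfying worlds: {a, b}

a, b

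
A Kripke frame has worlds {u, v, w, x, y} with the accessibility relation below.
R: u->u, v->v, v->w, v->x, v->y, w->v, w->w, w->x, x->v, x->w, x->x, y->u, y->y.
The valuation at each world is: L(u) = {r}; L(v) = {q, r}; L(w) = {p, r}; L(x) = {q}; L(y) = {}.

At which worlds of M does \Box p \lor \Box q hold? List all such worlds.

Let φ = \Box p \lor \Box q. Evaluate φ at each world:
  u (successors {u}): φ is false.
  v (successors {v, w, x, y}): φ is false.
  w (successors {v, w, x}): φ is false.
  x (successors {v, w, x}): φ is false.
  y (successors {u, y}): φ is false.
For instance, at x:
  At x: \Box p is false, \Box q is false, so \Box p \lor \Box q is false.
    At x: \Box p requires p at every successor {v, w, x}.
      p fails at v, so \Box p is false at x.
    At x: \Box q requires q at every successor {v, w, x}.
      q fails at w, so \Box q is false at x.
Satisfying worlds: none.

none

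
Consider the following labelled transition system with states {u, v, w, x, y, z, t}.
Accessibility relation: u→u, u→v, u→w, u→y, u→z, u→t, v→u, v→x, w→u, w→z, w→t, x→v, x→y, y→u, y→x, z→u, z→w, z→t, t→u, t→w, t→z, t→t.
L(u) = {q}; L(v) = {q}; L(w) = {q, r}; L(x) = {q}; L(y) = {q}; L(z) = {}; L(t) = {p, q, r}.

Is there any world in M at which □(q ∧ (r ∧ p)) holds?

No

Let φ = □(q ∧ (r ∧ p)). Evaluate φ at each world:
  u (successors {u, v, w, y, z, t}): φ is false.
  v (successors {u, x}): φ is false.
  w (successors {u, z, t}): φ is false.
  x (successors {v, y}): φ is false.
  y (successors {u, x}): φ is false.
  z (successors {u, w, t}): φ is false.
  t (successors {u, w, z, t}): φ is false.
For instance, at u:
  At u: □(q ∧ (r ∧ p)) requires q ∧ (r ∧ p) at every successor {u, v, w, y, z, t}.
    q ∧ (r ∧ p) fails at u, so □(q ∧ (r ∧ p)) is false at u.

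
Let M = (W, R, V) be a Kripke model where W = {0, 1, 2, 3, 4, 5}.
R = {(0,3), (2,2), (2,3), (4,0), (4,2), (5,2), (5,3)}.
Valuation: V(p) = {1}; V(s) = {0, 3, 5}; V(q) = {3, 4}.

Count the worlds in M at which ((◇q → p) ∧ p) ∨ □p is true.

2

Let φ = ((◇q → p) ∧ p) ∨ □p. Evaluate φ at each world:
  0 (successors {3}): φ is false.
  1 (successors ∅): φ is true.
  2 (successors {2, 3}): φ is false.
  3 (successors ∅): φ is true.
  4 (successors {0, 2}): φ is false.
  5 (successors {2, 3}): φ is false.
For instance, at 2:
  At 2: (◇q → p) ∧ p is false, □p is false, so ((◇q → p) ∧ p) ∨ □p is false.
    At 2: ◇q → p is false, p is false, so (◇q → p) ∧ p is false.
      At 2: ◇q is true, p is false, so ◇q → p is false.
    At 2: □p requires p at every successor {2, 3}.
      p fails at 2, so □p is false at 2.
Satisfying worlds: {1, 3}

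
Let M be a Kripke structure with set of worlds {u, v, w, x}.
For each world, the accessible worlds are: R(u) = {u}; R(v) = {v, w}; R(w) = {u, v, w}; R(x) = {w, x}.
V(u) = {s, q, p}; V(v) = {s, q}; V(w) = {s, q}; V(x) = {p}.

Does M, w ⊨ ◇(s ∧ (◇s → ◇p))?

Yes

At w: ◇(s ∧ (◇s → ◇p)) requires s ∧ (◇s → ◇p) at some successor in {u, v, w}.
  s ∧ (◇s → ◇p) holds at u, so ◇(s ∧ (◇s → ◇p)) is true at w.
    At u: s is true, ◇s → ◇p is true, so s ∧ (◇s → ◇p) is true.
      At u: ◇s is true, ◇p is true, so ◇s → ◇p is true.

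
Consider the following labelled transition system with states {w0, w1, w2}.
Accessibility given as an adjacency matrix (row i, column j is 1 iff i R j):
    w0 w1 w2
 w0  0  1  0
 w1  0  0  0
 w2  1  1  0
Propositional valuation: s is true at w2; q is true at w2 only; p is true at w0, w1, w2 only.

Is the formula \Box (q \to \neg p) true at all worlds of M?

Recall that \Box ψ holds at a world iff ψ holds at every accessible world, and \Diamond ψ holds iff ψ holds at some accessible world.
Let φ = \Box (q \to \neg p). Evaluate φ at each world:
  w0 (successors {w1}): φ is true.
  w1 (successors ∅): φ is true.
  w2 (successors {w0, w1}): φ is true.
For instance, at w0:
  At w0: \Box (q \to \neg p) requires q \to \neg p at every successor {w1}.
    At w1: q \to \neg p is true.
  So \Box (q \to \neg p) is true at w0.

Yes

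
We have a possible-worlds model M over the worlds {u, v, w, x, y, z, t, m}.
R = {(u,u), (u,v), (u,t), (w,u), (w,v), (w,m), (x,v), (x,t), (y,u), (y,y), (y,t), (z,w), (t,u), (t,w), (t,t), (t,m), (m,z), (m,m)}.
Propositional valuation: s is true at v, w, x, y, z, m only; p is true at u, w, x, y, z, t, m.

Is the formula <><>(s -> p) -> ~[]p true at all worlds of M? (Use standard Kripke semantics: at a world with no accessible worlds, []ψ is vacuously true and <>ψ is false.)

Let φ = <><>(s -> p) -> ~[]p. Evaluate φ at each world:
  u (successors {u, v, t}): φ is true.
  v (successors ∅): φ is true.
  w (successors {u, v, m}): φ is true.
  x (successors {v, t}): φ is true.
  y (successors {u, y, t}): φ is false.
  z (successors {w}): φ is false.
  t (successors {u, w, t, m}): φ is false.
  m (successors {z, m}): φ is false.
Detail at y (counterexample):
  At y: <><>(s -> p) is true, ~[]p is false, so <><>(s -> p) -> ~[]p is false.
    At y: <><>(s -> p) requires <>(s -> p) at some successor in {u, y, t}.
      <>(s -> p) holds at u, so <><>(s -> p) is true at y.
    At y: []p is true, so ~[]p is false.
      At y: []p requires p at every successor {u, y, t}.
        At u: p is true.
        At y: p is true.
        At t: p is true.
      So []p is true at y.

No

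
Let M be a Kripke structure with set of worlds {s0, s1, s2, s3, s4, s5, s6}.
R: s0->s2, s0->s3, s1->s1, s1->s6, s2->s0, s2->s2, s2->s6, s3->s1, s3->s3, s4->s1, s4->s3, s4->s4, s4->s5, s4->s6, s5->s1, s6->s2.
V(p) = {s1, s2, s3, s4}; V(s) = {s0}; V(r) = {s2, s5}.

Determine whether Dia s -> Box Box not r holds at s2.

No

At s2: Dia s is true, Box Box not r is false, so Dia s -> Box Box not r is false.
  At s2: Dia s requires s at some successor in {s0, s2, s6}.
    s holds at s0, so Dia s is true at s2.
  At s2: Box Box not r requires Box not r at every successor {s0, s2, s6}.
    Box not r fails at s0, so Box Box not r is false at s2.
      At s0: Box not r requires not r at every successor {s2, s3}.
        not r fails at s2, so Box not r is false at s0.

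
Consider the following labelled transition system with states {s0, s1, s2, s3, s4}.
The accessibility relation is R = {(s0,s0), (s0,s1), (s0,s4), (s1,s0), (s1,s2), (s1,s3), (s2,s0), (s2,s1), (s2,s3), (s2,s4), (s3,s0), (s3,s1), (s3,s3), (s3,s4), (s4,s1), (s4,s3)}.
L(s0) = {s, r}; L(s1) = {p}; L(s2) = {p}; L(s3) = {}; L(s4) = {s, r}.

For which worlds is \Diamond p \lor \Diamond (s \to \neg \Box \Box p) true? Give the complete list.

Recall that \Box ψ holds at a world iff ψ holds at every accessible world, and \Diamond ψ holds iff ψ holds at some accessible world.
Let φ = \Diamond p \lor \Diamond (s \to \neg \Box \Box p). Evaluate φ at each world:
  s0 (successors {s0, s1, s4}): φ is true.
  s1 (successors {s0, s2, s3}): φ is true.
  s2 (successors {s0, s1, s3, s4}): φ is true.
  s3 (successors {s0, s1, s3, s4}): φ is true.
  s4 (successors {s1, s3}): φ is true.
For instance, at s0:
  At s0: \Diamond p is true, \Diamond (s \to \neg \Box \Box p) is true, so \Diamond p \lor \Diamond (s \to \neg \Box \Box p) is true.
    At s0: \Diamond p requires p at some successor in {s0, s1, s4}.
      p holds at s1, so \Diamond p is true at s0.
    At s0: \Diamond (s \to \neg \Box \Box p) requires s \to \neg \Box \Box p at some successor in {s0, s1, s4}.
      s \to \neg \Box \Box p holds at s0, so \Diamond (s \to \neg \Box \Box p) is true at s0.
Satisfying worlds: {s0, s1, s2, s3, s4}

s0, s1, s2, s3, s4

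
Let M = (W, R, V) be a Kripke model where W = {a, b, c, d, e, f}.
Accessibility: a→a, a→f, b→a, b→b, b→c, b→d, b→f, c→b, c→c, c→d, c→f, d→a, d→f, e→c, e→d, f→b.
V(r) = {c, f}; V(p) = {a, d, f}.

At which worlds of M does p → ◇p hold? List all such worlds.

a, b, c, d, e

Let φ = p → ◇p. Evaluate φ at each world:
  a (successors {a, f}): φ is true.
  b (successors {a, b, c, d, f}): φ is true.
  c (successors {b, c, d, f}): φ is true.
  d (successors {a, f}): φ is true.
  e (successors {c, d}): φ is true.
  f (successors {b}): φ is false.
For instance, at f:
  At f: p is true, ◇p is false, so p → ◇p is false.
    At f: ◇p requires p at some successor in {b}.
      At b: p is false.
    So ◇p is false at f.
Satisfying worlds: {a, b, c, d, e}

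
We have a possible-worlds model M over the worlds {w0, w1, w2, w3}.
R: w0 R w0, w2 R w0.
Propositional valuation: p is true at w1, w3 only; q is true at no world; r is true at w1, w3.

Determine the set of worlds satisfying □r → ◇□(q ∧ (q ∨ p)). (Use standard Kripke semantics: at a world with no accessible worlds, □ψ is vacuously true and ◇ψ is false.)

Recall that □ψ holds at a world iff ψ holds at every accessible world, and ◇ψ holds iff ψ holds at some accessible world.
Let φ = □r → ◇□(q ∧ (q ∨ p)). Evaluate φ at each world:
  w0 (successors {w0}): φ is true.
  w1 (successors ∅): φ is false.
  w2 (successors {w0}): φ is true.
  w3 (successors ∅): φ is false.
For instance, at w0:
  At w0: □r is false, ◇□(q ∧ (q ∨ p)) is false, so □r → ◇□(q ∧ (q ∨ p)) is true.
    At w0: □r requires r at every successor {w0}.
      r fails at w0, so □r is false at w0.
    At w0: ◇□(q ∧ (q ∨ p)) requires □(q ∧ (q ∨ p)) at some successor in {w0}.
      At w0: □(q ∧ (q ∨ p)) is false.
    So ◇□(q ∧ (q ∨ p)) is false at w0.
Satisfying worlds: {w0, w2}

w0, w2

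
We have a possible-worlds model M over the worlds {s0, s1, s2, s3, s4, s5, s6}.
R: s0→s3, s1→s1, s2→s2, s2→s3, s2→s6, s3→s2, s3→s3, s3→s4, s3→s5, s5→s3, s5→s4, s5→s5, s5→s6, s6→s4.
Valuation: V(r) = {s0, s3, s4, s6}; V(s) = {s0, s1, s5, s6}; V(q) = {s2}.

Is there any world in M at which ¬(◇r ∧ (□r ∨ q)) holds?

Yes

Let φ = ¬(◇r ∧ (□r ∨ q)). Evaluate φ at each world:
  s0 (successors {s3}): φ is false.
  s1 (successors {s1}): φ is true.
  s2 (successors {s2, s3, s6}): φ is false.
  s3 (successors {s2, s3, s4, s5}): φ is true.
  s4 (successors ∅): φ is true.
  s5 (successors {s3, s4, s5, s6}): φ is true.
  s6 (successors {s4}): φ is false.
Detail at s1 (witness):
  At s1: ◇r ∧ (□r ∨ q) is false, so ¬(◇r ∧ (□r ∨ q)) is true.
    At s1: ◇r is false, □r ∨ q is false, so ◇r ∧ (□r ∨ q) is false.
      At s1: ◇r requires r at some successor in {s1}.
        At s1: r is false.
      So ◇r is false at s1.
      At s1: □r is false, q is false, so □r ∨ q is false.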